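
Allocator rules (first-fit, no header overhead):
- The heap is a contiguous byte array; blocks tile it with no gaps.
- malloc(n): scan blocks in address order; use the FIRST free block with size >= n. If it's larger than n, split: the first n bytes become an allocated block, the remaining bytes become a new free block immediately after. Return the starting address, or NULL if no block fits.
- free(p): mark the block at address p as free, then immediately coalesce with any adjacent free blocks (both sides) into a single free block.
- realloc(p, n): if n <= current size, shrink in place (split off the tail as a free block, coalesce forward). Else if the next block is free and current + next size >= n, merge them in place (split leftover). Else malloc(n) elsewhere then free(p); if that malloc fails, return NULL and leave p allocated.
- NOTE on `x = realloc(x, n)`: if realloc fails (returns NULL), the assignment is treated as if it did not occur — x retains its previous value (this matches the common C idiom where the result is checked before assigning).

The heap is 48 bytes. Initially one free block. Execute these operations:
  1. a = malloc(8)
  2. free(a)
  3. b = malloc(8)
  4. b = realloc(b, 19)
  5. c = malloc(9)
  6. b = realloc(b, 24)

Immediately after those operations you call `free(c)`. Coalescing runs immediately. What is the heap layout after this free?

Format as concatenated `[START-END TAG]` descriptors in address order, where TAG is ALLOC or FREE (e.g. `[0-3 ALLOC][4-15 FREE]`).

Op 1: a = malloc(8) -> a = 0; heap: [0-7 ALLOC][8-47 FREE]
Op 2: free(a) -> (freed a); heap: [0-47 FREE]
Op 3: b = malloc(8) -> b = 0; heap: [0-7 ALLOC][8-47 FREE]
Op 4: b = realloc(b, 19) -> b = 0; heap: [0-18 ALLOC][19-47 FREE]
Op 5: c = malloc(9) -> c = 19; heap: [0-18 ALLOC][19-27 ALLOC][28-47 FREE]
Op 6: b = realloc(b, 24) -> NULL (b unchanged); heap: [0-18 ALLOC][19-27 ALLOC][28-47 FREE]
free(c): c = 19 -> block [19-27 ALLOC]; mark free, coalesce with adjacent free neighbors -> [0-18 ALLOC][19-47 FREE]

Answer: [0-18 ALLOC][19-47 FREE]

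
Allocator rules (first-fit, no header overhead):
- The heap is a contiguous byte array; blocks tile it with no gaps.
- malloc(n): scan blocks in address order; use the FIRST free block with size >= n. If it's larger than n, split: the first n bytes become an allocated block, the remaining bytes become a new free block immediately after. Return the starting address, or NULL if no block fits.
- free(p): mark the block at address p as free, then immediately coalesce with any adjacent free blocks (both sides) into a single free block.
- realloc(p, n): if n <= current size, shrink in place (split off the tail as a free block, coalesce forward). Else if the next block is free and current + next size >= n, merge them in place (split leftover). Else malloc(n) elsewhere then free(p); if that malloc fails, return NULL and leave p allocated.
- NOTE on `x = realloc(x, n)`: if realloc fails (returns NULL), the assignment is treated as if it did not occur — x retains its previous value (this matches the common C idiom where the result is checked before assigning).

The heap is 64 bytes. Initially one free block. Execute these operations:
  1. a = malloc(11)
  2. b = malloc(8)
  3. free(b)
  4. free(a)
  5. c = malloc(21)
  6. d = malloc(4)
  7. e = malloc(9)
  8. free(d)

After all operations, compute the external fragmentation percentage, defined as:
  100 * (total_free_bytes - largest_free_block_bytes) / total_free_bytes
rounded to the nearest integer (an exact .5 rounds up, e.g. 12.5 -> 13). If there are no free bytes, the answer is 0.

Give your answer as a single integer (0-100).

Answer: 12

Derivation:
Op 1: a = malloc(11) -> a = 0; heap: [0-10 ALLOC][11-63 FREE]
Op 2: b = malloc(8) -> b = 11; heap: [0-10 ALLOC][11-18 ALLOC][19-63 FREE]
Op 3: free(b) -> (freed b); heap: [0-10 ALLOC][11-63 FREE]
Op 4: free(a) -> (freed a); heap: [0-63 FREE]
Op 5: c = malloc(21) -> c = 0; heap: [0-20 ALLOC][21-63 FREE]
Op 6: d = malloc(4) -> d = 21; heap: [0-20 ALLOC][21-24 ALLOC][25-63 FREE]
Op 7: e = malloc(9) -> e = 25; heap: [0-20 ALLOC][21-24 ALLOC][25-33 ALLOC][34-63 FREE]
Op 8: free(d) -> (freed d); heap: [0-20 ALLOC][21-24 FREE][25-33 ALLOC][34-63 FREE]
Free blocks: [4 30] total_free=34 largest=30 -> 100*(34-30)/34 = 400/34 ≈ 11.765 -> rounds to 12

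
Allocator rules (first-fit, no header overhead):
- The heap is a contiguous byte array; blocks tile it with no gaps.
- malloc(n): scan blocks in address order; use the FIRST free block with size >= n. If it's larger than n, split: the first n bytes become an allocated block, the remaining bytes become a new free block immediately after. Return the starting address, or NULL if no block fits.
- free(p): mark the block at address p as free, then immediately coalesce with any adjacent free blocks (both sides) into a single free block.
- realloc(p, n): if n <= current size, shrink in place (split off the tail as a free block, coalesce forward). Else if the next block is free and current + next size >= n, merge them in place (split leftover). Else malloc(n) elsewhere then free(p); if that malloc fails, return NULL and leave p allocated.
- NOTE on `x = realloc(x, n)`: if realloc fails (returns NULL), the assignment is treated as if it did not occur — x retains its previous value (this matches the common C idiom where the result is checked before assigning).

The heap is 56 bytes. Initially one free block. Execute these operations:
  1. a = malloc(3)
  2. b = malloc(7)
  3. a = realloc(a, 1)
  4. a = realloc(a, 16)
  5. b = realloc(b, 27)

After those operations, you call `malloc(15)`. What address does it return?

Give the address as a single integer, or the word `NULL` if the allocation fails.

Answer: NULL

Derivation:
Op 1: a = malloc(3) -> a = 0; heap: [0-2 ALLOC][3-55 FREE]
Op 2: b = malloc(7) -> b = 3; heap: [0-2 ALLOC][3-9 ALLOC][10-55 FREE]
Op 3: a = realloc(a, 1) -> a = 0; heap: [0-0 ALLOC][1-2 FREE][3-9 ALLOC][10-55 FREE]
Op 4: a = realloc(a, 16) -> a = 10; heap: [0-2 FREE][3-9 ALLOC][10-25 ALLOC][26-55 FREE]
Op 5: b = realloc(b, 27) -> b = 26; heap: [0-9 FREE][10-25 ALLOC][26-52 ALLOC][53-55 FREE]
malloc(15): first-fit scan over [0-9 FREE][10-25 ALLOC][26-52 ALLOC][53-55 FREE] -> NULL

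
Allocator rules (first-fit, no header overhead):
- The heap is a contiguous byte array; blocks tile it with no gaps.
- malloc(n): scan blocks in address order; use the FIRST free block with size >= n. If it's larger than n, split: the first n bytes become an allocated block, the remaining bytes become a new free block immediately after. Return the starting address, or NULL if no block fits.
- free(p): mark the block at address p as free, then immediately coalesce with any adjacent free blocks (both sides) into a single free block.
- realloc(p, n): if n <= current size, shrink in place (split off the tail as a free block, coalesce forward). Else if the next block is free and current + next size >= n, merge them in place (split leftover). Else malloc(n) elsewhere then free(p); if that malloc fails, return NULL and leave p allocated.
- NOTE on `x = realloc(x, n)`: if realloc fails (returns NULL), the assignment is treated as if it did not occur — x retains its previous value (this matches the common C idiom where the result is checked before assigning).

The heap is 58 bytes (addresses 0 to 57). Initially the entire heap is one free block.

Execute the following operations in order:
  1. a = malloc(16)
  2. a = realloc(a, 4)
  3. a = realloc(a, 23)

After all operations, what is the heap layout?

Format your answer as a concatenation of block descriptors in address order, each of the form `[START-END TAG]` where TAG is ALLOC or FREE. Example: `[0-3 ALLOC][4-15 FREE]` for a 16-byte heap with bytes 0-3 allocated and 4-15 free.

Answer: [0-22 ALLOC][23-57 FREE]

Derivation:
Op 1: a = malloc(16) -> a = 0; heap: [0-15 ALLOC][16-57 FREE]
Op 2: a = realloc(a, 4) -> a = 0; heap: [0-3 ALLOC][4-57 FREE]
Op 3: a = realloc(a, 23) -> a = 0; heap: [0-22 ALLOC][23-57 FREE]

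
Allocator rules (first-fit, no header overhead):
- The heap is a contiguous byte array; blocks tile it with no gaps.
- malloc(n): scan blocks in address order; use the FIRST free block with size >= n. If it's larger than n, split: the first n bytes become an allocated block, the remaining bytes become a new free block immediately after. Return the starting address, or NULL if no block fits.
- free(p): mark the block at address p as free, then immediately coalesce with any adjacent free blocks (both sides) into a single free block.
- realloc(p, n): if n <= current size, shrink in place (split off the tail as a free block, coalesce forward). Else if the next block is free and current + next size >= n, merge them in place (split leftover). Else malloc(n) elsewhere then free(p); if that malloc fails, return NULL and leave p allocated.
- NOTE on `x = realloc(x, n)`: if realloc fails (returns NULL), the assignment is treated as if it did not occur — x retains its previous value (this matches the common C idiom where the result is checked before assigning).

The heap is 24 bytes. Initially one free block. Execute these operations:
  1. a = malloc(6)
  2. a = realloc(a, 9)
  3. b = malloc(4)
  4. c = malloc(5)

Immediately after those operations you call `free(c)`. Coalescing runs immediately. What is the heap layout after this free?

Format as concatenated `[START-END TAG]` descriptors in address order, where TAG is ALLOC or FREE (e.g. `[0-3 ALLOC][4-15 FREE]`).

Op 1: a = malloc(6) -> a = 0; heap: [0-5 ALLOC][6-23 FREE]
Op 2: a = realloc(a, 9) -> a = 0; heap: [0-8 ALLOC][9-23 FREE]
Op 3: b = malloc(4) -> b = 9; heap: [0-8 ALLOC][9-12 ALLOC][13-23 FREE]
Op 4: c = malloc(5) -> c = 13; heap: [0-8 ALLOC][9-12 ALLOC][13-17 ALLOC][18-23 FREE]
free(c): c = 13 -> block [13-17 ALLOC]; mark free, coalesce with adjacent free neighbors -> [0-8 ALLOC][9-12 ALLOC][13-23 FREE]

Answer: [0-8 ALLOC][9-12 ALLOC][13-23 FREE]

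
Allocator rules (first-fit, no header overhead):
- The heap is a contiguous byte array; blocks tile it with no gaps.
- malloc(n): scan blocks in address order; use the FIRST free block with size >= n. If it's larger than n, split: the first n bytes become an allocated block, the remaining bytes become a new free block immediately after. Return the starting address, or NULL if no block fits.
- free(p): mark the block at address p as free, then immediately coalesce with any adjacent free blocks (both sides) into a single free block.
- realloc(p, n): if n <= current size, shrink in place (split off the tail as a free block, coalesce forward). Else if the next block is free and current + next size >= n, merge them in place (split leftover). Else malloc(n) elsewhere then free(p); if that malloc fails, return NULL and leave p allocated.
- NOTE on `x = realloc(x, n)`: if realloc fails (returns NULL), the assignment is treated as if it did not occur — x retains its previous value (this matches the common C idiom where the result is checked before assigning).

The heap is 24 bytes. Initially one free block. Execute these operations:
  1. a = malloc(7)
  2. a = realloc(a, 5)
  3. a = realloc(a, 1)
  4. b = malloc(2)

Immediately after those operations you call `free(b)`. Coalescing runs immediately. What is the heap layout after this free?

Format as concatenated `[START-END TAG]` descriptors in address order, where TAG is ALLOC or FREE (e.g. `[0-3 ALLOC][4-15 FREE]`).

Answer: [0-0 ALLOC][1-23 FREE]

Derivation:
Op 1: a = malloc(7) -> a = 0; heap: [0-6 ALLOC][7-23 FREE]
Op 2: a = realloc(a, 5) -> a = 0; heap: [0-4 ALLOC][5-23 FREE]
Op 3: a = realloc(a, 1) -> a = 0; heap: [0-0 ALLOC][1-23 FREE]
Op 4: b = malloc(2) -> b = 1; heap: [0-0 ALLOC][1-2 ALLOC][3-23 FREE]
free(b): b = 1 -> block [1-2 ALLOC]; mark free, coalesce with adjacent free neighbors -> [0-0 ALLOC][1-23 FREE]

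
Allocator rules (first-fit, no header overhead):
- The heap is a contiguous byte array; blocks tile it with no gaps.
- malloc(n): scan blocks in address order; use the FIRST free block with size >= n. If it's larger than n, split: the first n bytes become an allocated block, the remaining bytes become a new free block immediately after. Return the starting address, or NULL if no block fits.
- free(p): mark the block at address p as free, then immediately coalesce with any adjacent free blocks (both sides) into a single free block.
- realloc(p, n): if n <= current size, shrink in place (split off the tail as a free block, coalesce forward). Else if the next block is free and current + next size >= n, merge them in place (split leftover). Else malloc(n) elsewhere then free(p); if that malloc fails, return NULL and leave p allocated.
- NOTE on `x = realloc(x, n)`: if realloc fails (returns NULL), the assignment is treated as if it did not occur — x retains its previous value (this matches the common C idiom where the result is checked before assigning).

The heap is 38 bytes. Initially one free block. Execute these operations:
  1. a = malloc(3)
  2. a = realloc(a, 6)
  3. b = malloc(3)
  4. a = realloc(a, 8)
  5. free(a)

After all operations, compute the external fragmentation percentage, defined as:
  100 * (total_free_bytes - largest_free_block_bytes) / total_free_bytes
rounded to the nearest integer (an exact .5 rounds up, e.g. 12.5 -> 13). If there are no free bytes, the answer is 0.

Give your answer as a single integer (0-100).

Answer: 17

Derivation:
Op 1: a = malloc(3) -> a = 0; heap: [0-2 ALLOC][3-37 FREE]
Op 2: a = realloc(a, 6) -> a = 0; heap: [0-5 ALLOC][6-37 FREE]
Op 3: b = malloc(3) -> b = 6; heap: [0-5 ALLOC][6-8 ALLOC][9-37 FREE]
Op 4: a = realloc(a, 8) -> a = 9; heap: [0-5 FREE][6-8 ALLOC][9-16 ALLOC][17-37 FREE]
Op 5: free(a) -> (freed a); heap: [0-5 FREE][6-8 ALLOC][9-37 FREE]
Free blocks: [6 29] total_free=35 largest=29 -> 100*(35-29)/35 = 600/35 ≈ 17.143 -> rounds to 17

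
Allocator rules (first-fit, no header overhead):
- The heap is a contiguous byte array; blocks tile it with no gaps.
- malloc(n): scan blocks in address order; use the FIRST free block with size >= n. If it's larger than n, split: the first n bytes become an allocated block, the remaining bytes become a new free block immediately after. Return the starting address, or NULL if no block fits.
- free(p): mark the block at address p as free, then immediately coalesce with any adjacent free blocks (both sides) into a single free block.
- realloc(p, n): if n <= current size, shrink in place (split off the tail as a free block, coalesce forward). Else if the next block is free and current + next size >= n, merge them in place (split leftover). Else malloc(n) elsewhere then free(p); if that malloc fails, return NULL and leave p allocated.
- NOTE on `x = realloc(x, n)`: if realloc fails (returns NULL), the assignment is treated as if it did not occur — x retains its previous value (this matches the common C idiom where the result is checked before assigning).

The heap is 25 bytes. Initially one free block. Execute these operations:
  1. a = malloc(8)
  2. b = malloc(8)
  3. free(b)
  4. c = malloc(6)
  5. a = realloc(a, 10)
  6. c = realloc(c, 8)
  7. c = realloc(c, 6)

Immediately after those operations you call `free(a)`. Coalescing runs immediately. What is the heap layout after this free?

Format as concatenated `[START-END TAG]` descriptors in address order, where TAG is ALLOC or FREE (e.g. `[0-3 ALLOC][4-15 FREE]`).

Answer: [0-5 ALLOC][6-24 FREE]

Derivation:
Op 1: a = malloc(8) -> a = 0; heap: [0-7 ALLOC][8-24 FREE]
Op 2: b = malloc(8) -> b = 8; heap: [0-7 ALLOC][8-15 ALLOC][16-24 FREE]
Op 3: free(b) -> (freed b); heap: [0-7 ALLOC][8-24 FREE]
Op 4: c = malloc(6) -> c = 8; heap: [0-7 ALLOC][8-13 ALLOC][14-24 FREE]
Op 5: a = realloc(a, 10) -> a = 14; heap: [0-7 FREE][8-13 ALLOC][14-23 ALLOC][24-24 FREE]
Op 6: c = realloc(c, 8) -> c = 0; heap: [0-7 ALLOC][8-13 FREE][14-23 ALLOC][24-24 FREE]
Op 7: c = realloc(c, 6) -> c = 0; heap: [0-5 ALLOC][6-13 FREE][14-23 ALLOC][24-24 FREE]
free(a): a = 14 -> block [14-23 ALLOC]; mark free, coalesce with adjacent free neighbors -> [0-5 ALLOC][6-24 FREE]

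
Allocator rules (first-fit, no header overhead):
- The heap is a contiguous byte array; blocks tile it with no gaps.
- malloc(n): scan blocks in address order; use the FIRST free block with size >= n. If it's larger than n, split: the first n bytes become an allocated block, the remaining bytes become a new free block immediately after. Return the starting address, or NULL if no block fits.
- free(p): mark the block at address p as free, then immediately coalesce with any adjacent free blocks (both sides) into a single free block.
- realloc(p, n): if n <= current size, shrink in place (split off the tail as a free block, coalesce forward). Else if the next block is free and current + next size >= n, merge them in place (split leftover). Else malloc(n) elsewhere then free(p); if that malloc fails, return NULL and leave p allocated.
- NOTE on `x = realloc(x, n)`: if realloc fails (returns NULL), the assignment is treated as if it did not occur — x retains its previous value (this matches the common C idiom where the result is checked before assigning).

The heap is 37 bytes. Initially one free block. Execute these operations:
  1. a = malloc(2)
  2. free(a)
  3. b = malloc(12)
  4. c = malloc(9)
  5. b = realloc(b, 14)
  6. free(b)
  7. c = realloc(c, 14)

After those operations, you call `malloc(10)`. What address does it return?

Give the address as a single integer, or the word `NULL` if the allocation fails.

Answer: 0

Derivation:
Op 1: a = malloc(2) -> a = 0; heap: [0-1 ALLOC][2-36 FREE]
Op 2: free(a) -> (freed a); heap: [0-36 FREE]
Op 3: b = malloc(12) -> b = 0; heap: [0-11 ALLOC][12-36 FREE]
Op 4: c = malloc(9) -> c = 12; heap: [0-11 ALLOC][12-20 ALLOC][21-36 FREE]
Op 5: b = realloc(b, 14) -> b = 21; heap: [0-11 FREE][12-20 ALLOC][21-34 ALLOC][35-36 FREE]
Op 6: free(b) -> (freed b); heap: [0-11 FREE][12-20 ALLOC][21-36 FREE]
Op 7: c = realloc(c, 14) -> c = 12; heap: [0-11 FREE][12-25 ALLOC][26-36 FREE]
malloc(10): first-fit scan over [0-11 FREE][12-25 ALLOC][26-36 FREE] -> 0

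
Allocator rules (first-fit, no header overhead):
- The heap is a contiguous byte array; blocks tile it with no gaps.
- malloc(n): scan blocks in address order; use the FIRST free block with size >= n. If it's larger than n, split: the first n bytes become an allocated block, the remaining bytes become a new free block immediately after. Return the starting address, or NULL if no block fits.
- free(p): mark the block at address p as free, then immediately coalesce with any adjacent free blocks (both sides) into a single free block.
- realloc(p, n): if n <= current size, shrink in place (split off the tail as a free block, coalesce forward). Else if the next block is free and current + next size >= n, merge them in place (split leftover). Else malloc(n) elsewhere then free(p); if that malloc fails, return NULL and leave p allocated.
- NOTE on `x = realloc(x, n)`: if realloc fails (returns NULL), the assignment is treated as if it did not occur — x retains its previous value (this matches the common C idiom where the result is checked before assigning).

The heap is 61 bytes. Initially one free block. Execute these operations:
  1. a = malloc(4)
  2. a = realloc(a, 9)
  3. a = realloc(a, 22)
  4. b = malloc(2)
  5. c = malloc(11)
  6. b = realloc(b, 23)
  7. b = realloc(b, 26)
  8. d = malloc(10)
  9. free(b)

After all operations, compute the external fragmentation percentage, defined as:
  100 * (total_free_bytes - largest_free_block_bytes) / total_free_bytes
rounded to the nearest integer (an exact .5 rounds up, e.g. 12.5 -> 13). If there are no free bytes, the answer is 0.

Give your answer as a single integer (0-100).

Op 1: a = malloc(4) -> a = 0; heap: [0-3 ALLOC][4-60 FREE]
Op 2: a = realloc(a, 9) -> a = 0; heap: [0-8 ALLOC][9-60 FREE]
Op 3: a = realloc(a, 22) -> a = 0; heap: [0-21 ALLOC][22-60 FREE]
Op 4: b = malloc(2) -> b = 22; heap: [0-21 ALLOC][22-23 ALLOC][24-60 FREE]
Op 5: c = malloc(11) -> c = 24; heap: [0-21 ALLOC][22-23 ALLOC][24-34 ALLOC][35-60 FREE]
Op 6: b = realloc(b, 23) -> b = 35; heap: [0-21 ALLOC][22-23 FREE][24-34 ALLOC][35-57 ALLOC][58-60 FREE]
Op 7: b = realloc(b, 26) -> b = 35; heap: [0-21 ALLOC][22-23 FREE][24-34 ALLOC][35-60 ALLOC]
Op 8: d = malloc(10) -> d = NULL; heap: [0-21 ALLOC][22-23 FREE][24-34 ALLOC][35-60 ALLOC]
Op 9: free(b) -> (freed b); heap: [0-21 ALLOC][22-23 FREE][24-34 ALLOC][35-60 FREE]
Free blocks: [2 26] total_free=28 largest=26 -> 100*(28-26)/28 = 200/28 ≈ 7.143 -> rounds to 7

Answer: 7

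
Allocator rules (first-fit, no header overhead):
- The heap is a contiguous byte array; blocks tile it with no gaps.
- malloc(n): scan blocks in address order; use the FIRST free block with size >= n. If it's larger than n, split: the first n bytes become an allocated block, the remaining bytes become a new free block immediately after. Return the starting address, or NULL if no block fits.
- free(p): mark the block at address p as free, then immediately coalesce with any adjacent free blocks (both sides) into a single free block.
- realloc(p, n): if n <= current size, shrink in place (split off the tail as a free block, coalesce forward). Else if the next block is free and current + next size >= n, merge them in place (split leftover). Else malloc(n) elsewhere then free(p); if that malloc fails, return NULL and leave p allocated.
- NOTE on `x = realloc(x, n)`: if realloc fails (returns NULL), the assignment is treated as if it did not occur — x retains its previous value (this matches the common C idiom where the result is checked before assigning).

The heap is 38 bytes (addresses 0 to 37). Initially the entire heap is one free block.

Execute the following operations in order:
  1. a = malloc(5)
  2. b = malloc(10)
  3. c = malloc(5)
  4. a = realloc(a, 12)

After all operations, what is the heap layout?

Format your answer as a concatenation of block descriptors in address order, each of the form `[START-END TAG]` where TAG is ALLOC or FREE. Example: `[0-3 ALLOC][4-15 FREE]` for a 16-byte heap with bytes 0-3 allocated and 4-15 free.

Op 1: a = malloc(5) -> a = 0; heap: [0-4 ALLOC][5-37 FREE]
Op 2: b = malloc(10) -> b = 5; heap: [0-4 ALLOC][5-14 ALLOC][15-37 FREE]
Op 3: c = malloc(5) -> c = 15; heap: [0-4 ALLOC][5-14 ALLOC][15-19 ALLOC][20-37 FREE]
Op 4: a = realloc(a, 12) -> a = 20; heap: [0-4 FREE][5-14 ALLOC][15-19 ALLOC][20-31 ALLOC][32-37 FREE]

Answer: [0-4 FREE][5-14 ALLOC][15-19 ALLOC][20-31 ALLOC][32-37 FREE]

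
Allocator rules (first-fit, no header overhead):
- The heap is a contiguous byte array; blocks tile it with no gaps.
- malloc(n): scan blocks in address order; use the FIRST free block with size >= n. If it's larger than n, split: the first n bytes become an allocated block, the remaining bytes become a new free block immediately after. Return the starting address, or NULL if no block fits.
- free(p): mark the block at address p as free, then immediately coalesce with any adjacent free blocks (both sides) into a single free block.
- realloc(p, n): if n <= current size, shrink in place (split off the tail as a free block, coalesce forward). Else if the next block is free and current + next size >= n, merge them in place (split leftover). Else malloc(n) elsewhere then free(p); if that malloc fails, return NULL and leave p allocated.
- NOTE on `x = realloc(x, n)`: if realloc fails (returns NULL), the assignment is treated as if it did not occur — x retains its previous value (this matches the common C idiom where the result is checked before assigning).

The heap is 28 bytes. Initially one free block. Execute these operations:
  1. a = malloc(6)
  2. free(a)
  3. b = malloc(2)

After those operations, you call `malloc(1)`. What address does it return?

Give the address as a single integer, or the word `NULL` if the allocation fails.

Answer: 2

Derivation:
Op 1: a = malloc(6) -> a = 0; heap: [0-5 ALLOC][6-27 FREE]
Op 2: free(a) -> (freed a); heap: [0-27 FREE]
Op 3: b = malloc(2) -> b = 0; heap: [0-1 ALLOC][2-27 FREE]
malloc(1): first-fit scan over [0-1 ALLOC][2-27 FREE] -> 2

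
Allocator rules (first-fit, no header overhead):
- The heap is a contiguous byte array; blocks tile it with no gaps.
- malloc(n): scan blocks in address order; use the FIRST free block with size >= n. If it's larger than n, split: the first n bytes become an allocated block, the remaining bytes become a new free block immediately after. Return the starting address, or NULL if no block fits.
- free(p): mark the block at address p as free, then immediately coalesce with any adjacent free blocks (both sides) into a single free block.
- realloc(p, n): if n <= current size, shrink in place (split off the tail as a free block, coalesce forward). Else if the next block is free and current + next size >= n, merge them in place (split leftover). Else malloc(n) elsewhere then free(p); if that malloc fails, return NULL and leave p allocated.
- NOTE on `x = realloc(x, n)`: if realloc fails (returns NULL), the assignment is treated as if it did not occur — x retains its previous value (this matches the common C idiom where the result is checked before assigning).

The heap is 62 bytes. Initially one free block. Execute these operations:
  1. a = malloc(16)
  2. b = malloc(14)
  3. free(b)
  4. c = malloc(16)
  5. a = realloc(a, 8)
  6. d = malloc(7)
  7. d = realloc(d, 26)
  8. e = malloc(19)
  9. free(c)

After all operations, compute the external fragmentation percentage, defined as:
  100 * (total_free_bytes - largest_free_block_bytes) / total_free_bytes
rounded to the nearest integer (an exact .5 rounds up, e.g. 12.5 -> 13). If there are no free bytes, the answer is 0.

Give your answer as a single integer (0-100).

Op 1: a = malloc(16) -> a = 0; heap: [0-15 ALLOC][16-61 FREE]
Op 2: b = malloc(14) -> b = 16; heap: [0-15 ALLOC][16-29 ALLOC][30-61 FREE]
Op 3: free(b) -> (freed b); heap: [0-15 ALLOC][16-61 FREE]
Op 4: c = malloc(16) -> c = 16; heap: [0-15 ALLOC][16-31 ALLOC][32-61 FREE]
Op 5: a = realloc(a, 8) -> a = 0; heap: [0-7 ALLOC][8-15 FREE][16-31 ALLOC][32-61 FREE]
Op 6: d = malloc(7) -> d = 8; heap: [0-7 ALLOC][8-14 ALLOC][15-15 FREE][16-31 ALLOC][32-61 FREE]
Op 7: d = realloc(d, 26) -> d = 32; heap: [0-7 ALLOC][8-15 FREE][16-31 ALLOC][32-57 ALLOC][58-61 FREE]
Op 8: e = malloc(19) -> e = NULL; heap: [0-7 ALLOC][8-15 FREE][16-31 ALLOC][32-57 ALLOC][58-61 FREE]
Op 9: free(c) -> (freed c); heap: [0-7 ALLOC][8-31 FREE][32-57 ALLOC][58-61 FREE]
Free blocks: [24 4] total_free=28 largest=24 -> 100*(28-24)/28 = 400/28 ≈ 14.286 -> rounds to 14

Answer: 14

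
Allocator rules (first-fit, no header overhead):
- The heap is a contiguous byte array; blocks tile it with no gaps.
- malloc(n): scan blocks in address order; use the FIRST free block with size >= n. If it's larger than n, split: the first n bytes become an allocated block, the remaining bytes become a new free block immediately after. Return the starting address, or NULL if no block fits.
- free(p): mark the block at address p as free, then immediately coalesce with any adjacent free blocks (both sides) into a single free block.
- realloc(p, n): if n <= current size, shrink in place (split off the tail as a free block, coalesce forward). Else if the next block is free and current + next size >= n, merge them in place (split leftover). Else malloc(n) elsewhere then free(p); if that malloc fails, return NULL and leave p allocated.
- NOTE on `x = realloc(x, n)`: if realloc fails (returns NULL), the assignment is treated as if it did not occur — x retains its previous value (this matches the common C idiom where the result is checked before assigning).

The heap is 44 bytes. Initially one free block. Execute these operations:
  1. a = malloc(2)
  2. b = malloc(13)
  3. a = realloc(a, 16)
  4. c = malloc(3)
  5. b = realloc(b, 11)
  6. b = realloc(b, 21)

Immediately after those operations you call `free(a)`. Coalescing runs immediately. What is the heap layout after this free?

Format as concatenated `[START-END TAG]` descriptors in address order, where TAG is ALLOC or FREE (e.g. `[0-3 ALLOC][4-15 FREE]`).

Answer: [0-1 FREE][2-12 ALLOC][13-30 FREE][31-33 ALLOC][34-43 FREE]

Derivation:
Op 1: a = malloc(2) -> a = 0; heap: [0-1 ALLOC][2-43 FREE]
Op 2: b = malloc(13) -> b = 2; heap: [0-1 ALLOC][2-14 ALLOC][15-43 FREE]
Op 3: a = realloc(a, 16) -> a = 15; heap: [0-1 FREE][2-14 ALLOC][15-30 ALLOC][31-43 FREE]
Op 4: c = malloc(3) -> c = 31; heap: [0-1 FREE][2-14 ALLOC][15-30 ALLOC][31-33 ALLOC][34-43 FREE]
Op 5: b = realloc(b, 11) -> b = 2; heap: [0-1 FREE][2-12 ALLOC][13-14 FREE][15-30 ALLOC][31-33 ALLOC][34-43 FREE]
Op 6: b = realloc(b, 21) -> NULL (b unchanged); heap: [0-1 FREE][2-12 ALLOC][13-14 FREE][15-30 ALLOC][31-33 ALLOC][34-43 FREE]
free(a): a = 15 -> block [15-30 ALLOC]; mark free, coalesce with adjacent free neighbors -> [0-1 FREE][2-12 ALLOC][13-30 FREE][31-33 ALLOC][34-43 FREE]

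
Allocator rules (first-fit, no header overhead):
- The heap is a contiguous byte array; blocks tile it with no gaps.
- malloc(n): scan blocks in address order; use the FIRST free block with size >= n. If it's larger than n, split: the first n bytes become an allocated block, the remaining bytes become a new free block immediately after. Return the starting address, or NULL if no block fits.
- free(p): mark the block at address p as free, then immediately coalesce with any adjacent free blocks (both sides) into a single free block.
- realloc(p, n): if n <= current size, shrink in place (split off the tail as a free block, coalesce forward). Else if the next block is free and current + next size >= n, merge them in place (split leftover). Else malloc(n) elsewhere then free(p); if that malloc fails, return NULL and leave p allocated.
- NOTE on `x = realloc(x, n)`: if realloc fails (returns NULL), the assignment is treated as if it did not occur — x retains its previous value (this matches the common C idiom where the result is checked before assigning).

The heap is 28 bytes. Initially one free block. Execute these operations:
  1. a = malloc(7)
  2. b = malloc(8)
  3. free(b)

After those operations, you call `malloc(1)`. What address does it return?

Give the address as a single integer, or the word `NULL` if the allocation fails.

Answer: 7

Derivation:
Op 1: a = malloc(7) -> a = 0; heap: [0-6 ALLOC][7-27 FREE]
Op 2: b = malloc(8) -> b = 7; heap: [0-6 ALLOC][7-14 ALLOC][15-27 FREE]
Op 3: free(b) -> (freed b); heap: [0-6 ALLOC][7-27 FREE]
malloc(1): first-fit scan over [0-6 ALLOC][7-27 FREE] -> 7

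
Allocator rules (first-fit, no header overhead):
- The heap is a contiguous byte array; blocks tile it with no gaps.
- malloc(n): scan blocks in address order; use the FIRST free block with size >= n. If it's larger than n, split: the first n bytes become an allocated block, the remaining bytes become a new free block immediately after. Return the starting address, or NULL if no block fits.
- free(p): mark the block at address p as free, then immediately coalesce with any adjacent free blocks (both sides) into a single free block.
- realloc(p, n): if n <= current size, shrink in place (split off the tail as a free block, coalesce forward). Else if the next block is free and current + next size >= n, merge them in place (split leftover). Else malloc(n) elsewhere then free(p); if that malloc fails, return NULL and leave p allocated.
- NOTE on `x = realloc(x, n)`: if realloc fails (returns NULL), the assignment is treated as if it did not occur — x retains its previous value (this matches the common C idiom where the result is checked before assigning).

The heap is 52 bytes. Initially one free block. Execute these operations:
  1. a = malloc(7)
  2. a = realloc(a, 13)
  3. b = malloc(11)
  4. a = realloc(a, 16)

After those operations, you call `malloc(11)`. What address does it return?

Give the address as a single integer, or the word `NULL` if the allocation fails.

Answer: 0

Derivation:
Op 1: a = malloc(7) -> a = 0; heap: [0-6 ALLOC][7-51 FREE]
Op 2: a = realloc(a, 13) -> a = 0; heap: [0-12 ALLOC][13-51 FREE]
Op 3: b = malloc(11) -> b = 13; heap: [0-12 ALLOC][13-23 ALLOC][24-51 FREE]
Op 4: a = realloc(a, 16) -> a = 24; heap: [0-12 FREE][13-23 ALLOC][24-39 ALLOC][40-51 FREE]
malloc(11): first-fit scan over [0-12 FREE][13-23 ALLOC][24-39 ALLOC][40-51 FREE] -> 0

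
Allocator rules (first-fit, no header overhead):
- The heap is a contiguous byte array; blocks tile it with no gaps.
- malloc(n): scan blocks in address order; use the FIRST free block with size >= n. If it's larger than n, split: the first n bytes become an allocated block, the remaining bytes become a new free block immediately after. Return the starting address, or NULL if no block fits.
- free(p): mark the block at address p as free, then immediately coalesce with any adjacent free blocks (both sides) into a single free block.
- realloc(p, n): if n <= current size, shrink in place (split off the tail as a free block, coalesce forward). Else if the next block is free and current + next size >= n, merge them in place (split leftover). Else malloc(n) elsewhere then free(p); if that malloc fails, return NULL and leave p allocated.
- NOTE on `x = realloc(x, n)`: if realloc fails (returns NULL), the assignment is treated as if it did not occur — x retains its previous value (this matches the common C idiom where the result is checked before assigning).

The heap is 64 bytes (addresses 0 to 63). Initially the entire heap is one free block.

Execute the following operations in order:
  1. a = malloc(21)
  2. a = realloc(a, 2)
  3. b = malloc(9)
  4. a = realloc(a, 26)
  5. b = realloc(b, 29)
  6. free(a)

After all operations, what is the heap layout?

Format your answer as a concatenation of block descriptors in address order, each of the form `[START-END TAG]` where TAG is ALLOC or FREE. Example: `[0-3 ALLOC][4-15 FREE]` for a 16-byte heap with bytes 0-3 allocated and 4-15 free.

Op 1: a = malloc(21) -> a = 0; heap: [0-20 ALLOC][21-63 FREE]
Op 2: a = realloc(a, 2) -> a = 0; heap: [0-1 ALLOC][2-63 FREE]
Op 3: b = malloc(9) -> b = 2; heap: [0-1 ALLOC][2-10 ALLOC][11-63 FREE]
Op 4: a = realloc(a, 26) -> a = 11; heap: [0-1 FREE][2-10 ALLOC][11-36 ALLOC][37-63 FREE]
Op 5: b = realloc(b, 29) -> NULL (b unchanged); heap: [0-1 FREE][2-10 ALLOC][11-36 ALLOC][37-63 FREE]
Op 6: free(a) -> (freed a); heap: [0-1 FREE][2-10 ALLOC][11-63 FREE]

Answer: [0-1 FREE][2-10 ALLOC][11-63 FREE]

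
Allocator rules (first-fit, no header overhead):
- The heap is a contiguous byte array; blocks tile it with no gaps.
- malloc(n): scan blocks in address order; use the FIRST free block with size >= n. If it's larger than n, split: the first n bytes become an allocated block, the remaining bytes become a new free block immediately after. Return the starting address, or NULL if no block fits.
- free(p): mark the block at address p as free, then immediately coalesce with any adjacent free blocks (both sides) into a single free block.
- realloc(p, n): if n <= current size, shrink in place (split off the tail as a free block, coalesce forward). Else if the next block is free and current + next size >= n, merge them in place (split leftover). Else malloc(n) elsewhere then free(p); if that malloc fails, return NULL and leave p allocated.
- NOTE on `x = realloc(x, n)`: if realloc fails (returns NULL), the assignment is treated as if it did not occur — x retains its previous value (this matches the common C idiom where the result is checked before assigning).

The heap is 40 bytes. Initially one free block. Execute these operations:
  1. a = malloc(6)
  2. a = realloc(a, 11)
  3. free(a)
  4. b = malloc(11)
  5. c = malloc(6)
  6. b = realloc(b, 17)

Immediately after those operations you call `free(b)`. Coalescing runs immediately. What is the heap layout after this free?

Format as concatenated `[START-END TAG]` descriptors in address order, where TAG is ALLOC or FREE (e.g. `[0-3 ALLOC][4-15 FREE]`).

Answer: [0-10 FREE][11-16 ALLOC][17-39 FREE]

Derivation:
Op 1: a = malloc(6) -> a = 0; heap: [0-5 ALLOC][6-39 FREE]
Op 2: a = realloc(a, 11) -> a = 0; heap: [0-10 ALLOC][11-39 FREE]
Op 3: free(a) -> (freed a); heap: [0-39 FREE]
Op 4: b = malloc(11) -> b = 0; heap: [0-10 ALLOC][11-39 FREE]
Op 5: c = malloc(6) -> c = 11; heap: [0-10 ALLOC][11-16 ALLOC][17-39 FREE]
Op 6: b = realloc(b, 17) -> b = 17; heap: [0-10 FREE][11-16 ALLOC][17-33 ALLOC][34-39 FREE]
free(b): b = 17 -> block [17-33 ALLOC]; mark free, coalesce with adjacent free neighbors -> [0-10 FREE][11-16 ALLOC][17-39 FREE]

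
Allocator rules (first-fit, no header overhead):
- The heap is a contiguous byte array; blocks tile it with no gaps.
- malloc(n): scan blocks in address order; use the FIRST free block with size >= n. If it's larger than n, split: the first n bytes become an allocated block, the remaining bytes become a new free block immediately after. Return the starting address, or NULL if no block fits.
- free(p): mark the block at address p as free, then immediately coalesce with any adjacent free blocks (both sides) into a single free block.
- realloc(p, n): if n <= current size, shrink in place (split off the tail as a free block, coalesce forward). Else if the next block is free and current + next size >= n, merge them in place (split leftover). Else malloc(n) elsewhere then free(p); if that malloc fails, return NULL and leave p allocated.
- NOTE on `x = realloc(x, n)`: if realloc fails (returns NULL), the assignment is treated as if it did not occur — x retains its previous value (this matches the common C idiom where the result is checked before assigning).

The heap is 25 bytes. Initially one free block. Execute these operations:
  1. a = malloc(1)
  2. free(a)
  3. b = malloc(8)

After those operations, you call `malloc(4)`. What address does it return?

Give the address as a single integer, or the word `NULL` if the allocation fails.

Op 1: a = malloc(1) -> a = 0; heap: [0-0 ALLOC][1-24 FREE]
Op 2: free(a) -> (freed a); heap: [0-24 FREE]
Op 3: b = malloc(8) -> b = 0; heap: [0-7 ALLOC][8-24 FREE]
malloc(4): first-fit scan over [0-7 ALLOC][8-24 FREE] -> 8

Answer: 8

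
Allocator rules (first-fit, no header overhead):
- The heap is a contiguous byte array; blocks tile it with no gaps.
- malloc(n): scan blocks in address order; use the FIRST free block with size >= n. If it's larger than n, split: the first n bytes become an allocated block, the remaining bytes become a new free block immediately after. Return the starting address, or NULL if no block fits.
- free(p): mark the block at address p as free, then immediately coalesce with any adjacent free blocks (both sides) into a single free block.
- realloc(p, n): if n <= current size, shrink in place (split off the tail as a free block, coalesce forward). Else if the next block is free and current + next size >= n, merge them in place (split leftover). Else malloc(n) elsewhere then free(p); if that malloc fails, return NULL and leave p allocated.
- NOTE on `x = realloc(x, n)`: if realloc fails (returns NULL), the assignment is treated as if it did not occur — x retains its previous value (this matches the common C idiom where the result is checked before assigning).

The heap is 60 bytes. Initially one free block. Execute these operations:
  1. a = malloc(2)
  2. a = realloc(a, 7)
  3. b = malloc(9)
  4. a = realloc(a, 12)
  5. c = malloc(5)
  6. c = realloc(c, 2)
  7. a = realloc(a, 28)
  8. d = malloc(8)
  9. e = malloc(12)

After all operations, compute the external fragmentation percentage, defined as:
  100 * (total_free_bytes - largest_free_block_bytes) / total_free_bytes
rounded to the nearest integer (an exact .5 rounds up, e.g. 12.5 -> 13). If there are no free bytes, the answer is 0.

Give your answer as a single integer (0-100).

Answer: 38

Derivation:
Op 1: a = malloc(2) -> a = 0; heap: [0-1 ALLOC][2-59 FREE]
Op 2: a = realloc(a, 7) -> a = 0; heap: [0-6 ALLOC][7-59 FREE]
Op 3: b = malloc(9) -> b = 7; heap: [0-6 ALLOC][7-15 ALLOC][16-59 FREE]
Op 4: a = realloc(a, 12) -> a = 16; heap: [0-6 FREE][7-15 ALLOC][16-27 ALLOC][28-59 FREE]
Op 5: c = malloc(5) -> c = 0; heap: [0-4 ALLOC][5-6 FREE][7-15 ALLOC][16-27 ALLOC][28-59 FREE]
Op 6: c = realloc(c, 2) -> c = 0; heap: [0-1 ALLOC][2-6 FREE][7-15 ALLOC][16-27 ALLOC][28-59 FREE]
Op 7: a = realloc(a, 28) -> a = 16; heap: [0-1 ALLOC][2-6 FREE][7-15 ALLOC][16-43 ALLOC][44-59 FREE]
Op 8: d = malloc(8) -> d = 44; heap: [0-1 ALLOC][2-6 FREE][7-15 ALLOC][16-43 ALLOC][44-51 ALLOC][52-59 FREE]
Op 9: e = malloc(12) -> e = NULL; heap: [0-1 ALLOC][2-6 FREE][7-15 ALLOC][16-43 ALLOC][44-51 ALLOC][52-59 FREE]
Free blocks: [5 8] total_free=13 largest=8 -> 100*(13-8)/13 = 500/13 ≈ 38.462 -> rounds to 38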